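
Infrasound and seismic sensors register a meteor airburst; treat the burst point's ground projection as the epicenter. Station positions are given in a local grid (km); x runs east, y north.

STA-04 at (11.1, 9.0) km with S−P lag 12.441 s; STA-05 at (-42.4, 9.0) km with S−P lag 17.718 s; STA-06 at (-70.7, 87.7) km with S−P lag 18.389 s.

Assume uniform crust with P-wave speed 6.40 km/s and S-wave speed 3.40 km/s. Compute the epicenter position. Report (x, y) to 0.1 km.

Distance from S−P lag: d = Δt · v_P v_S / (v_P − v_S) = Δt · (6.40·3.40)/(6.40−3.40) ≈ 7.2533·Δt.
So d_STA-04 = 90.24, d_STA-05 = 128.51, d_STA-06 = 133.38 km.
Circle about each station: (x − 11.1)² + (y − 9.0)² = 90.24²; (x + 42.4)² + (y − 9.0)² = 128.51²; (x + 70.7)² + (y − 87.7)² = 133.38².
Subtracting pairs of circle equations eliminates x²+y² and gives linear equations (the radical axes):
-107.0 x + 0.0 y = -6697.01
-163.6 x + 157.4 y = 2838.60
Solving the 2×2 system: x ≈ 62.6, y ≈ 83.1 km.
Check against STA-04 (with the unrounded x, y): √((x − 11.1)²+(y − 9.0)²) = 90.22 ≈ 90.24 km. ✓

62.6 km east, 83.1 km north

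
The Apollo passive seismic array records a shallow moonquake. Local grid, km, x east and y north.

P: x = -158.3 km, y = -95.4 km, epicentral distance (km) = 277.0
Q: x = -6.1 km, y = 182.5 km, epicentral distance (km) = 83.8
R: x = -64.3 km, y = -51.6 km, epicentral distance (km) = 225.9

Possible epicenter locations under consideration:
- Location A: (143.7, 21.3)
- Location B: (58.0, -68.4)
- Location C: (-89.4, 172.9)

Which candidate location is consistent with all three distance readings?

Location C

For each candidate, compare |candidate − station| to the reported distance:
Location A: residuals P 46.8, Q 136.3, R 5.5 → max 136.3 km
Location B: residuals P 59.0, Q 175.2, R 102.5 → max 175.2 km
Location C: residuals P 0.0, Q 0.1, R 0.0 → max 0.1 km
Only Location C has all residuals ≈ 0.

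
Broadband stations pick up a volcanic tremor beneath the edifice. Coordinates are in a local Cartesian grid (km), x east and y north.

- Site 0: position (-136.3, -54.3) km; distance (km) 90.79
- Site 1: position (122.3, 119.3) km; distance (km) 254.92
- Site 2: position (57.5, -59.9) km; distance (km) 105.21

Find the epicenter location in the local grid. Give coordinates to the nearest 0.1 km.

-47.1 km east, -71.2 km north

Circle about each station: (x + 136.3)² + (y + 54.3)² = 90.79²; (x − 122.3)² + (y − 119.3)² = 254.92²; (x − 57.5)² + (y + 59.9)² = 105.21².
Subtracting the Site 0 equation from the Site 1 and Site 2 equations removes the quadratic terms:
517.2 x + 347.2 y = -49077.78
387.6 x − 11.2 y = -17458.24
Solving the 2×2 system: x ≈ -47.1, y ≈ -71.2 km.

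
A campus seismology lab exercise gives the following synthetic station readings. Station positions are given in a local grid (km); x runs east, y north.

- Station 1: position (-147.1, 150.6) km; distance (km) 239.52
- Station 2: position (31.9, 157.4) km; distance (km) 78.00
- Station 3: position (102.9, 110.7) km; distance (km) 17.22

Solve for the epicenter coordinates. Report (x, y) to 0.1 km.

Circle about each station: (x + 147.1)² + (y − 150.6)² = 239.52²; (x − 31.9)² + (y − 157.4)² = 78.00²; (x − 102.9)² + (y − 110.7)² = 17.22².
Subtracting pairs of circle equations eliminates x²+y² and gives linear equations (the radical axes):
358.0 x + 13.6 y = 32759.43
500.0 x − 79.8 y = 35597.43
Solving the 2×2 system: x ≈ 87.6, y ≈ 102.8 km.

(87.6, 102.8)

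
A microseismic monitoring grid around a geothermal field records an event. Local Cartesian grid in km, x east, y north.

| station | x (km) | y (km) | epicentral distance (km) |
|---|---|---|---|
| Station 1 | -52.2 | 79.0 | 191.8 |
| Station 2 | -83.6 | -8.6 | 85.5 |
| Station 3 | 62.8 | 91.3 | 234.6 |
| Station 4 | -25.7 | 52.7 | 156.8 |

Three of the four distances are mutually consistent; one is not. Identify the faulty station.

Station 1

Solve using three stations at a time. Using Station 2, Station 3, Station 4 (subtract circle equations pairwise → linear system) gives (x, y) ≈ (-81.2, -93.8).
Distances from that point to each station vs reported:
  Station 1: calculated 175.2 vs reported 191.8 → residual 16.6 km
  Station 2: calculated 85.3 vs reported 85.5 → residual 0.2 km
  Station 3: calculated 234.5 vs reported 234.6 → residual 0.1 km
  Station 4: calculated 156.7 vs reported 156.8 → residual 0.1 km
Station 2, Station 3, Station 4 are mutually consistent (residuals ≈ 0); Station 1 is off by 16.6 km.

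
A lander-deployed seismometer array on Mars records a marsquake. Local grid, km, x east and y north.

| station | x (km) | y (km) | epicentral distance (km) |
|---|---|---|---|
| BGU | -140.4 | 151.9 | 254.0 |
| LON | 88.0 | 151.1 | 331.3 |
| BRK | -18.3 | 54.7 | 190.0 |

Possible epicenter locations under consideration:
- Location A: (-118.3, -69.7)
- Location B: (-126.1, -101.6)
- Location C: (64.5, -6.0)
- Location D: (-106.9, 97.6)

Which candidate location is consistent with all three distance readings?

Location B

For each candidate, compare |candidate − station| to the reported distance:
Location A: residuals BGU 31.3, LON 29.1, BRK 30.4 → max 31.3 km
Location B: residuals BGU 0.1, LON 0.1, BRK 0.1 → max 0.1 km
Location C: residuals BGU 4.7, LON 172.5, BRK 87.3 → max 172.5 km
Location D: residuals BGU 190.2, LON 129.2, BRK 91.6 → max 190.2 km
Only Location B has all residuals ≈ 0.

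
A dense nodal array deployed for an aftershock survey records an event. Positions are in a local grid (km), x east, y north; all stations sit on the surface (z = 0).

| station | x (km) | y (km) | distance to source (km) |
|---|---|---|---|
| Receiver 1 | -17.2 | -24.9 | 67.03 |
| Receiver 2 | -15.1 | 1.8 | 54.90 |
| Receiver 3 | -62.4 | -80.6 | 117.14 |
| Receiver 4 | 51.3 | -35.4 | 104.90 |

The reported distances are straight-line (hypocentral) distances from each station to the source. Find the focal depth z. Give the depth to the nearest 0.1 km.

Each station gives a sphere (x−x_i)² + (y−y_i)² + z² = d_i² (stations at z=0).
Subtracting the Receiver 1 sphere from Receiver 2 and Receiver 3: z² cancels, leaving linear equations in x and y:
4.2 x + 53.4 y = 794.41
-90.4 x − 111.4 y = 245.51
Solving: x ≈ -23.307, y ≈ 16.710 km (keep extra digits for the depth step; rounded: -23.3, 16.7).
Then from the Receiver 1 sphere: z² = 67.03² − (x + 17.2)² − (y + 24.9)² with x = -23.307, y = 16.710, so z ≈ 52.195 ≈ 52.2 km.
Check against Receiver 4 (with the unrounded solution): distance 104.91 ≈ 104.90 km. ✓

52.2 km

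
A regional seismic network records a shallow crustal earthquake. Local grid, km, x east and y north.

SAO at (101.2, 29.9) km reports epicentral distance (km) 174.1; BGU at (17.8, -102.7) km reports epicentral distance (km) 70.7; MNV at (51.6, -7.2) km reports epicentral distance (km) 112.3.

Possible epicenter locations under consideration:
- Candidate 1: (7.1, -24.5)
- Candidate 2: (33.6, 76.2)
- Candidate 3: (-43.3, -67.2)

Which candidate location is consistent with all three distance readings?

Candidate 3

For each candidate, compare |candidate − station| to the reported distance:
Candidate 1: residuals SAO 65.4, BGU 8.2, MNV 64.6 → max 65.4 km
Candidate 2: residuals SAO 92.2, BGU 108.9, MNV 27.0 → max 108.9 km
Candidate 3: residuals SAO 0.0, BGU 0.0, MNV 0.0 → max 0.0 km
Only Candidate 3 has all residuals ≈ 0.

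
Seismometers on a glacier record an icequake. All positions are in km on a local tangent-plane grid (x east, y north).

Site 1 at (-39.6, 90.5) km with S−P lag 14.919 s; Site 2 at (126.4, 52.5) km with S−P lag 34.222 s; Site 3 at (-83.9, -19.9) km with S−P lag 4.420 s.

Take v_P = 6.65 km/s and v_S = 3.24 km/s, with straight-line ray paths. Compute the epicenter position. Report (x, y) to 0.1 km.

Distance from S−P lag: d = Δt · v_P v_S / (v_P − v_S) = Δt · (6.65·3.24)/(6.65−3.24) ≈ 6.3185·Δt.
So d_Site 1 = 94.27, d_Site 2 = 216.23, d_Site 3 = 27.93 km.
Circle about each station: (x + 39.6)² + (y − 90.5)² = 94.27²; (x − 126.4)² + (y − 52.5)² = 216.23²; (x + 83.9)² + (y + 19.9)² = 27.93².
Subtracting pairs of circle equations eliminates x²+y² and gives linear equations (the radical axes):
332.0 x − 76.0 y = -28893.78
-88.6 x − 220.8 y = 5783.56
Solving the 2×2 system: x ≈ -85.2, y ≈ 8.0 km.
Check against Site 1 (with the unrounded x, y): √((x + 39.6)²+(y − 90.5)²) = 94.27 ≈ 94.27 km. ✓

(-85.2, 8.0)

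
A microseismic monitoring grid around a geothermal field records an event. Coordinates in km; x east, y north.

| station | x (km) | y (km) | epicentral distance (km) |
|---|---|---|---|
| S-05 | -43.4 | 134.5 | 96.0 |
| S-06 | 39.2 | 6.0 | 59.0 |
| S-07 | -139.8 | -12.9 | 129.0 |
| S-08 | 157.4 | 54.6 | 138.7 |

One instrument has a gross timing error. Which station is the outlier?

Solve using three stations at a time. Using S-05, S-06, S-08 (subtract circle equations pairwise → linear system) gives (x, y) ≈ (18.9, 61.4).
Distances from that point to each station vs reported:
  S-05: calculated 96.0 vs reported 96.0 → residual 0.0 km
  S-06: calculated 59.0 vs reported 59.0 → residual 0.0 km
  S-07: calculated 175.2 vs reported 129.0 → residual 46.2 km
  S-08: calculated 138.7 vs reported 138.7 → residual 0.0 km
S-05, S-06, S-08 are mutually consistent (residuals ≈ 0); S-07 is off by 46.2 km.

S-07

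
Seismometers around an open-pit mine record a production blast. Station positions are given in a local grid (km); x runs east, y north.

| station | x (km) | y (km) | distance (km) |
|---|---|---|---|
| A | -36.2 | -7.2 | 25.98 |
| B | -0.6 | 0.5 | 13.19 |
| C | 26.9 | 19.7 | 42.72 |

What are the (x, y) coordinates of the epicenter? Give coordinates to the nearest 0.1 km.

Circle about each station: (x + 36.2)² + (y + 7.2)² = 25.98²; (x + 0.6)² + (y − 0.5)² = 13.19²; (x − 26.9)² + (y − 19.7)² = 42.72².
Subtracting the A equation from the B and C equations removes the quadratic terms:
71.2 x + 15.4 y = -860.69
126.2 x + 53.8 y = -1400.62
Solving the 2×2 system: x ≈ -13.1, y ≈ 4.7 km.

(-13.1, 4.7)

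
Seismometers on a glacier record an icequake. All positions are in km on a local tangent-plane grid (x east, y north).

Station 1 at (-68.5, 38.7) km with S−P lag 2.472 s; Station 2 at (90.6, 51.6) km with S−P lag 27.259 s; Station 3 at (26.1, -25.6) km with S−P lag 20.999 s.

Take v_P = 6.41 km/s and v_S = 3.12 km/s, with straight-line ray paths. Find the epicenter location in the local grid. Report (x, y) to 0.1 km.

(-75.1, 52.2)

Distance from S−P lag: d = Δt · v_P v_S / (v_P − v_S) = Δt · (6.41·3.12)/(6.41−3.12) ≈ 6.0788·Δt.
So d_Station 1 = 15.03, d_Station 2 = 165.70, d_Station 3 = 127.65 km.
Circle about each station: (x + 68.5)² + (y − 38.7)² = 15.03²; (x − 90.6)² + (y − 51.6)² = 165.70²; (x − 26.1)² + (y + 25.6)² = 127.65².
Subtracting pairs of circle equations eliminates x²+y² and gives linear equations (the radical axes):
318.2 x + 25.8 y = -22549.61
189.2 x − 128.6 y = -20921.99
Solving the 2×2 system: x ≈ -75.1, y ≈ 52.2 km.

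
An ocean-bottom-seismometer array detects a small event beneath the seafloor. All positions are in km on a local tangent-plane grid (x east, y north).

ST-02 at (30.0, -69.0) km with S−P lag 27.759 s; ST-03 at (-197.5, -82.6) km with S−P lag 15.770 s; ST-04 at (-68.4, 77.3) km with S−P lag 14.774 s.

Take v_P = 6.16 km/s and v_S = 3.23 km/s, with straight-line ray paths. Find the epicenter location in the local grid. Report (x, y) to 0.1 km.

-141.7 km east, 8.8 km north

Distance from S−P lag: d = Δt · v_P v_S / (v_P − v_S) = Δt · (6.16·3.23)/(6.16−3.23) ≈ 6.7907·Δt.
So d_ST-02 = 188.50, d_ST-03 = 107.09, d_ST-04 = 100.33 km.
Circle about each station: (x − 30.0)² + (y + 69.0)² = 188.50²; (x + 197.5)² + (y + 82.6)² = 107.09²; (x + 68.4)² + (y − 77.3)² = 100.33².
Subtracting pairs of circle equations eliminates x²+y² and gives linear equations (the radical axes):
-455.0 x − 27.2 y = 64231.99
-196.8 x + 292.6 y = 30458.99
Solving the 2×2 system: x ≈ -141.7, y ≈ 8.8 km.
Check against ST-02 (with the unrounded x, y): √((x − 30.0)²+(y + 69.0)²) = 188.50 ≈ 188.50 km. ✓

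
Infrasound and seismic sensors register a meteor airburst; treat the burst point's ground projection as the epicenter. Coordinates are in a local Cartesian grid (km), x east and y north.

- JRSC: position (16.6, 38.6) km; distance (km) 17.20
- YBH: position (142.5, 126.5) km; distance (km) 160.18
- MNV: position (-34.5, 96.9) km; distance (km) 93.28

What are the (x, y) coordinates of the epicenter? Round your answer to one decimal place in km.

Circle about each station: (x − 16.6)² + (y − 38.6)² = 17.20²; (x − 142.5)² + (y − 126.5)² = 160.18²; (x + 34.5)² + (y − 96.9)² = 93.28².
Subtracting the JRSC equation from the YBH and MNV equations removes the quadratic terms:
251.8 x + 175.8 y = 9181.19
-102.2 x + 116.6 y = 409.02
Solving the 2×2 system: x ≈ 21.1, y ≈ 22.0 km.

21.1 km east, 22.0 km north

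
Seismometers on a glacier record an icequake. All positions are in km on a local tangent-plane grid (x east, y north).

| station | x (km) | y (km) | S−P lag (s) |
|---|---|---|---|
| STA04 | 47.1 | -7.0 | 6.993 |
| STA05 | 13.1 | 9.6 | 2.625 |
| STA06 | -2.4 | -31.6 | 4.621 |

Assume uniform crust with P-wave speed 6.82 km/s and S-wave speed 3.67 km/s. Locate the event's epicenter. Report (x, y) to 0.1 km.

-7.2 km east, 4.8 km north

Distance from S−P lag: d = Δt · v_P v_S / (v_P − v_S) = Δt · (6.82·3.67)/(6.82−3.67) ≈ 7.9458·Δt.
So d_STA04 = 55.57, d_STA05 = 20.86, d_STA06 = 36.72 km.
Circle about each station: (x − 47.1)² + (y + 7.0)² = 55.57²; (x − 13.1)² + (y − 9.6)² = 20.86²; (x + 2.4)² + (y + 31.6)² = 36.72².
Subtracting the STA04 equation from the STA05 and STA06 equations removes the quadratic terms:
-68.0 x + 33.2 y = 649.25
-99.0 x − 49.2 y = 476.58
Solving the 2×2 system: x ≈ -7.2, y ≈ 4.8 km.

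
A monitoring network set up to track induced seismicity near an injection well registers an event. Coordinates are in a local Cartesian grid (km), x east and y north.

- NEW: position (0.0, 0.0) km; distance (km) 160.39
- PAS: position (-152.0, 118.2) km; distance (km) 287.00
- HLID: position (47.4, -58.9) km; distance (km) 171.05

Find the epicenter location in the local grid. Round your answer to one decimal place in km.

133.5 km east, 88.9 km north

Circle about each station: x² + y² = 160.39²; (x + 152.0)² + (y − 118.2)² = 287.00²; (x − 47.4)² + (y + 58.9)² = 171.05².
Subtracting pairs of circle equations eliminates x²+y² and gives linear equations (the radical axes):
-304.0 x + 236.4 y = -19568.81
94.8 x − 117.8 y = 2182.82
Solving the 2×2 system: x ≈ 133.5, y ≈ 88.9 km.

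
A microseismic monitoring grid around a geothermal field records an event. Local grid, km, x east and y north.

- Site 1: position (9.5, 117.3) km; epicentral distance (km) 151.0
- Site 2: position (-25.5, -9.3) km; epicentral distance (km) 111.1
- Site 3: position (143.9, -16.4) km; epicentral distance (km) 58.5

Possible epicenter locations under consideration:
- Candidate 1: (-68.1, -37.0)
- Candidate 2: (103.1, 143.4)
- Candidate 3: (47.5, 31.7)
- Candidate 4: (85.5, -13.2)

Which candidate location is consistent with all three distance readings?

Candidate 4

For each candidate, compare |candidate − station| to the reported distance:
Candidate 1: residuals Site 1 21.7, Site 2 60.3, Site 3 154.5 → max 154.5 km
Candidate 2: residuals Site 1 53.8, Site 2 88.5, Site 3 106.4 → max 106.4 km
Candidate 3: residuals Site 1 57.3, Site 2 27.4, Site 3 49.2 → max 57.3 km
Candidate 4: residuals Site 1 0.0, Site 2 0.0, Site 3 0.0 → max 0.0 km
Only Candidate 4 has all residuals ≈ 0.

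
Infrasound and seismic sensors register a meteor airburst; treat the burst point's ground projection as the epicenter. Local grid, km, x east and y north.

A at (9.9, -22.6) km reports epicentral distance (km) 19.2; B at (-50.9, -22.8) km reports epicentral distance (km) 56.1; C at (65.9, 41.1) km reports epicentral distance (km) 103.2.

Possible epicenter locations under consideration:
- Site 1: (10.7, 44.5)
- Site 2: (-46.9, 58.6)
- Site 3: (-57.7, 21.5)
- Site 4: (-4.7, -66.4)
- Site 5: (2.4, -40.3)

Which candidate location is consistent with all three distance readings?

Site 5

For each candidate, compare |candidate − station| to the reported distance:
Site 1: residuals A 47.9, B 35.1, C 47.9 → max 47.9 km
Site 2: residuals A 79.9, B 25.4, C 10.9 → max 79.9 km
Site 3: residuals A 61.5, B 11.3, C 21.9 → max 61.5 km
Site 4: residuals A 27.0, B 7.4, C 25.4 → max 27.0 km
Site 5: residuals A 0.0, B 0.0, C 0.0 → max 0.0 km
Only Site 5 has all residuals ≈ 0.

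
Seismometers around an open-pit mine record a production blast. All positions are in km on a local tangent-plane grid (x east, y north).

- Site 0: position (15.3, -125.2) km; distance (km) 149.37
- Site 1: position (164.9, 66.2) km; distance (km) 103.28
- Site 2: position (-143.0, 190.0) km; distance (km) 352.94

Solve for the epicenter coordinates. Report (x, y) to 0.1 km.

Circle about each station: (x − 15.3)² + (y + 125.2)² = 149.37²; (x − 164.9)² + (y − 66.2)² = 103.28²; (x + 143.0)² + (y − 190.0)² = 352.94².
Subtracting pairs of circle equations eliminates x²+y² and gives linear equations (the radical axes):
299.2 x + 382.8 y = 27309.96
-316.6 x + 630.4 y = -61615.38
Solving the 2×2 system: x ≈ 131.7, y ≈ -31.6 km.

131.7 km east, -31.6 km north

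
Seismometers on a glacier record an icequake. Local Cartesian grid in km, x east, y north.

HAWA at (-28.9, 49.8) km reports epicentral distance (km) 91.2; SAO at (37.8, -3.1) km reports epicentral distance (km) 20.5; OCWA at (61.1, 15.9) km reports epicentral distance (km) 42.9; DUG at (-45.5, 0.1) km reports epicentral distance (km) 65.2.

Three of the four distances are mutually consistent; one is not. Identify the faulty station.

HAWA

Solve using three stations at a time. Using SAO, OCWA, DUG (subtract circle equations pairwise → linear system) gives (x, y) ≈ (19.4, 5.8).
Distances from that point to each station vs reported:
  HAWA: calculated 65.3 vs reported 91.2 → residual 25.9 km
  SAO: calculated 20.4 vs reported 20.5 → residual 0.1 km
  OCWA: calculated 42.9 vs reported 42.9 → residual 0.0 km
  DUG: calculated 65.2 vs reported 65.2 → residual 0.0 km
SAO, OCWA, DUG are mutually consistent (residuals ≈ 0); HAWA is off by 25.9 km.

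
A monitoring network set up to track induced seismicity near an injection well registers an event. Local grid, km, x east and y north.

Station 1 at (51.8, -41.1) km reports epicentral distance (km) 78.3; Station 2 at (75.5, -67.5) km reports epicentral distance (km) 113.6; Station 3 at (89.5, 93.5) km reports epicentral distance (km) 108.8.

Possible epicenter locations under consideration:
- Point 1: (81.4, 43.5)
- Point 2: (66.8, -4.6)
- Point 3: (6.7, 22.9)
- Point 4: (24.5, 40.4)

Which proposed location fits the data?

For each candidate, compare |candidate − station| to the reported distance:
Point 1: residuals Station 1 11.3, Station 2 2.4, Station 3 58.1 → max 58.1 km
Point 2: residuals Station 1 38.8, Station 2 50.1, Station 3 8.1 → max 50.1 km
Point 3: residuals Station 1 0.0, Station 2 0.0, Station 3 0.0 → max 0.0 km
Point 4: residuals Station 1 7.7, Station 2 5.7, Station 3 24.9 → max 24.9 km
Only Point 3 has all residuals ≈ 0.

Point 3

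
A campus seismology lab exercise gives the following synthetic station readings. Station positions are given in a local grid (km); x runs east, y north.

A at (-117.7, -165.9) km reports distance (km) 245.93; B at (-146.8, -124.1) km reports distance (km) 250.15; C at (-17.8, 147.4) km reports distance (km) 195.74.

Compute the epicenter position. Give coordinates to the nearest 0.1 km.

Circle about each station: (x + 117.7)² + (y + 165.9)² = 245.93²; (x + 146.8)² + (y + 124.1)² = 250.15²; (x + 17.8)² + (y − 147.4)² = 195.74².
Subtracting the A equation from the B and C equations removes the quadratic terms:
-58.2 x + 83.6 y = -6518.51
199.8 x + 626.6 y = 2834.92
Solving the 2×2 system: x ≈ 81.3, y ≈ -21.4 km.

(81.3, -21.4)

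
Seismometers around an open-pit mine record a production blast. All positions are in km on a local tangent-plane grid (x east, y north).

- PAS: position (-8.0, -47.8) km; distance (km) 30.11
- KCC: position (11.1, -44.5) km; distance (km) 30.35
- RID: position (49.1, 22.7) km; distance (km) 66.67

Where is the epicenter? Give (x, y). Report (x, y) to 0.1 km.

Circle about each station: (x + 8.0)² + (y + 47.8)² = 30.11²; (x − 11.1)² + (y + 44.5)² = 30.35²; (x − 49.1)² + (y − 22.7)² = 66.67².
Subtracting the PAS equation from the KCC and RID equations removes the quadratic terms:
38.2 x + 6.6 y = -259.89
114.2 x + 141.0 y = -2961.02
Solving the 2×2 system: x ≈ -3.7, y ≈ -18.0 km.

-3.7 km east, -18.0 km north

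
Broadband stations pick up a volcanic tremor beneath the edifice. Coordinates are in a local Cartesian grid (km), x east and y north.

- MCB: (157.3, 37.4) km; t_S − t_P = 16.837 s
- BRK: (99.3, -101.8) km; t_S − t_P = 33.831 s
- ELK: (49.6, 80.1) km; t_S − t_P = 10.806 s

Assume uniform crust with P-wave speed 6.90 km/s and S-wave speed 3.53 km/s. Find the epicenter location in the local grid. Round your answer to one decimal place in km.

(96.3, 142.7)

Distance from S−P lag: d = Δt · v_P v_S / (v_P − v_S) = Δt · (6.90·3.53)/(6.90−3.53) ≈ 7.2276·Δt.
So d_MCB = 121.69, d_BRK = 244.52, d_ELK = 78.10 km.
Circle about each station: (x − 157.3)² + (y − 37.4)² = 121.69²; (x − 99.3)² + (y + 101.8)² = 244.52²; (x − 49.6)² + (y − 80.1)² = 78.10².
Subtracting pairs of circle equations eliminates x²+y² and gives linear equations (the radical axes):
-116.0 x − 278.4 y = -50899.89
-215.4 x + 85.4 y = -8557.03
Solving the 2×2 system: x ≈ 96.3, y ≈ 142.7 km.
Check against MCB (with the unrounded x, y): √((x − 157.3)²+(y − 37.4)²) = 121.69 ≈ 121.69 km. ✓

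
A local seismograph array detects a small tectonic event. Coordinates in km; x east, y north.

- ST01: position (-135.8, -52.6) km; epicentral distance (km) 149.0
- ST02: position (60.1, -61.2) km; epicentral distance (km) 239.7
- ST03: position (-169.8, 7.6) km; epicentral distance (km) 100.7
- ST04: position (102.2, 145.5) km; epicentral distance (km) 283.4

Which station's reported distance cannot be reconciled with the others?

ST04

Solve using three stations at a time. Using ST01, ST02, ST03 (subtract circle equations pairwise → linear system) gives (x, y) ≈ (-121.1, 95.6).
Distances from that point to each station vs reported:
  ST01: calculated 148.9 vs reported 149.0 → residual 0.1 km
  ST02: calculated 239.6 vs reported 239.7 → residual 0.1 km
  ST03: calculated 100.5 vs reported 100.7 → residual 0.2 km
  ST04: calculated 228.9 vs reported 283.4 → residual 54.5 km
ST01, ST02, ST03 are mutually consistent (residuals ≈ 0); ST04 is off by 54.5 km.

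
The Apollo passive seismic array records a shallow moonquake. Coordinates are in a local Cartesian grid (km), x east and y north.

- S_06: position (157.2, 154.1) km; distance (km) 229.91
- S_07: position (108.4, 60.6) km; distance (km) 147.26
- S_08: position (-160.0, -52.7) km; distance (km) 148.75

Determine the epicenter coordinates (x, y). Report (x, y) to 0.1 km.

Circle about each station: (x − 157.2)² + (y − 154.1)² = 229.91²; (x − 108.4)² + (y − 60.6)² = 147.26²; (x + 160.0)² + (y + 52.7)² = 148.75².
Subtracting pairs of circle equations eliminates x²+y² and gives linear equations (the radical axes):
-97.6 x − 187.0 y = -1862.63
-634.4 x − 413.6 y = 10650.69
Solving the 2×2 system: x ≈ -35.3, y ≈ 28.4 km.

-35.3 km east, 28.4 km north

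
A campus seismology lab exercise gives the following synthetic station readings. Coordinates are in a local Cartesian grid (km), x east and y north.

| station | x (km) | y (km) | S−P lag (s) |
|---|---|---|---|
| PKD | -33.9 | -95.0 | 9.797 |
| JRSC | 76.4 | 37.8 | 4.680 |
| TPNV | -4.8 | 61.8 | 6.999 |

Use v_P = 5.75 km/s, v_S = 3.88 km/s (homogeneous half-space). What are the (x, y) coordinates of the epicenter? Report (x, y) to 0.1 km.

Distance from S−P lag: d = Δt · v_P v_S / (v_P − v_S) = Δt · (5.75·3.88)/(5.75−3.88) ≈ 11.9305·Δt.
So d_PKD = 116.88, d_JRSC = 55.83, d_TPNV = 83.50 km.
Circle about each station: (x + 33.9)² + (y + 95.0)² = 116.88²; (x − 76.4)² + (y − 37.8)² = 55.83²; (x + 4.8)² + (y − 61.8)² = 83.50².
Subtracting the PKD equation from the JRSC and TPNV equations removes the quadratic terms:
220.6 x + 265.6 y = 7635.54
58.2 x + 313.6 y = 356.75
Solving the 2×2 system: x ≈ 42.8, y ≈ -6.8 km.
Check against PKD (with the unrounded x, y): √((x + 33.9)²+(y + 95.0)²) = 116.89 ≈ 116.88 km. ✓

42.8 km east, -6.8 km north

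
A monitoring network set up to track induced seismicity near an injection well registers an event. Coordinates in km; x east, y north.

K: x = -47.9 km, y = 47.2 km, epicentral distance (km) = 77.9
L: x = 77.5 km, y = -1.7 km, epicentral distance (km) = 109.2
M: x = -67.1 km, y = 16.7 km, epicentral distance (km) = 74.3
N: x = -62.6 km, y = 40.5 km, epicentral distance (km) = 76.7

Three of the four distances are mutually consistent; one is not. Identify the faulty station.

Solve using three stations at a time. Using K, L, N (subtract circle equations pairwise → linear system) gives (x, y) ≈ (-28.6, -28.6).
Distances from that point to each station vs reported:
  K: calculated 78.2 vs reported 77.9 → residual 0.3 km
  L: calculated 109.4 vs reported 109.2 → residual 0.2 km
  M: calculated 59.4 vs reported 74.3 → residual 14.9 km
  N: calculated 77.0 vs reported 76.7 → residual 0.3 km
K, L, N are mutually consistent (residuals ≈ 0); M is off by 14.9 km.

M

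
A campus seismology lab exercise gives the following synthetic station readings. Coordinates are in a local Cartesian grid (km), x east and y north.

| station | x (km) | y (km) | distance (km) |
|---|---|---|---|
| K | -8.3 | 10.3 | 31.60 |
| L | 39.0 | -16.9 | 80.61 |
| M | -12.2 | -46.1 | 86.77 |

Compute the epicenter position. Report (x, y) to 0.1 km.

(-17.6, 40.5)

Circle about each station: (x + 8.3)² + (y − 10.3)² = 31.60²; (x − 39.0)² + (y + 16.9)² = 80.61²; (x + 12.2)² + (y + 46.1)² = 86.77².
Subtracting the K equation from the L and M equations removes the quadratic terms:
94.6 x − 54.4 y = -3867.78
-7.8 x − 112.8 y = -4431.40
Solving the 2×2 system: x ≈ -17.6, y ≈ 40.5 km.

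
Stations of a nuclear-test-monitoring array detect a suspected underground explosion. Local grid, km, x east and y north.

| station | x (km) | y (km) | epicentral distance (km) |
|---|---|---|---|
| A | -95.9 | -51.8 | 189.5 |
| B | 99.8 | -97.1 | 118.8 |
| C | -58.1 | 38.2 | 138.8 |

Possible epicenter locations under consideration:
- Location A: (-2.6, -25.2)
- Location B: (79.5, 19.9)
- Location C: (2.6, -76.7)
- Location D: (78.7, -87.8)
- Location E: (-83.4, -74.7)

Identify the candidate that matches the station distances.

For each candidate, compare |candidate − station| to the reported distance:
Location A: residuals A 92.5, B 6.3, C 54.5 → max 92.5 km
Location B: residuals A 0.0, B 0.1, C 0.0 → max 0.1 km
Location C: residuals A 87.9, B 19.5, C 8.9 → max 87.9 km
Location D: residuals A 11.2, B 95.7, C 47.2 → max 95.7 km
Location E: residuals A 163.4, B 65.8, C 23.1 → max 163.4 km
Only Location B has all residuals ≈ 0.

Location B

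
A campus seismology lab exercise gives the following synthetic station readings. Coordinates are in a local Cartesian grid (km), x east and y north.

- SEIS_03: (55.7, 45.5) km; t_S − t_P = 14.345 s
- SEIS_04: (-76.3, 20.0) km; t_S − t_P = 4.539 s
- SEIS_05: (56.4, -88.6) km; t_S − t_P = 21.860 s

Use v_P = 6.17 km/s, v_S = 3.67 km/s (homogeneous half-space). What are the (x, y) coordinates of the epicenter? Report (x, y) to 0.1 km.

(-73.3, 61.0)

Distance from S−P lag: d = Δt · v_P v_S / (v_P − v_S) = Δt · (6.17·3.67)/(6.17−3.67) ≈ 9.0576·Δt.
So d_SEIS_03 = 129.93, d_SEIS_04 = 41.11, d_SEIS_05 = 198.00 km.
Circle about each station: (x − 55.7)² + (y − 45.5)² = 129.93²; (x + 76.3)² + (y − 20.0)² = 41.11²; (x − 56.4)² + (y + 88.6)² = 198.00².
Subtracting pairs of circle equations eliminates x²+y² and gives linear equations (the radical axes):
-264.0 x − 51.0 y = 16240.72
1.4 x − 268.2 y = -16464.02
Solving the 2×2 system: x ≈ -73.3, y ≈ 61.0 km.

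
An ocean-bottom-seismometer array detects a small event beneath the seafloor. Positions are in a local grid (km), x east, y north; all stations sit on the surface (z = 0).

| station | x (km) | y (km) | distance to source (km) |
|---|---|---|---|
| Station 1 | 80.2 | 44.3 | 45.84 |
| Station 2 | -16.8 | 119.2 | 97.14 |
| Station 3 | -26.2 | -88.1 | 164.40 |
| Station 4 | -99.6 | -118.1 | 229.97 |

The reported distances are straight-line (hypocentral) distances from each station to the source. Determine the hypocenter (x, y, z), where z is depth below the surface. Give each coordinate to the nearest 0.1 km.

x ≈ 48.7 km, y ≈ 54.8 km, depth ≈ 31.6 km

Each station gives a sphere (x−x_i)² + (y−y_i)² + z² = d_i² (stations at z=0).
Subtracting the Station 1 sphere from Station 2 and Station 3: z² cancels, leaving linear equations in x and y:
-194.0 x + 149.8 y = -1238.52
-212.8 x − 264.8 y = -24872.53
Solving: x ≈ 48.696, y ≈ 54.796 km (keep extra digits for the depth step; rounded: 48.7, 54.8).
Then from the Station 1 sphere: z² = 45.84² − (x − 80.2)² − (y − 44.3)² with x = 48.696, y = 54.796, so z ≈ 31.601 ≈ 31.6 km.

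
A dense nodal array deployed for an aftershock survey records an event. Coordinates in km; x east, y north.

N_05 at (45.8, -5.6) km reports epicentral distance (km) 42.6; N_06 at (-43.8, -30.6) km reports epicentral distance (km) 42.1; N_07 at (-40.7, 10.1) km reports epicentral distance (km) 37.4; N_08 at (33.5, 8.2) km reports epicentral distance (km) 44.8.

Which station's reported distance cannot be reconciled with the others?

N_05

Solve using three stations at a time. Using N_06, N_07, N_08 (subtract circle equations pairwise → linear system) gives (x, y) ≈ (-8.1, -8.3).
Distances from that point to each station vs reported:
  N_05: calculated 54.0 vs reported 42.6 → residual 11.4 km
  N_06: calculated 42.1 vs reported 42.1 → residual 0.0 km
  N_07: calculated 37.4 vs reported 37.4 → residual 0.0 km
  N_08: calculated 44.8 vs reported 44.8 → residual 0.0 km
N_06, N_07, N_08 are mutually consistent (residuals ≈ 0); N_05 is off by 11.4 km.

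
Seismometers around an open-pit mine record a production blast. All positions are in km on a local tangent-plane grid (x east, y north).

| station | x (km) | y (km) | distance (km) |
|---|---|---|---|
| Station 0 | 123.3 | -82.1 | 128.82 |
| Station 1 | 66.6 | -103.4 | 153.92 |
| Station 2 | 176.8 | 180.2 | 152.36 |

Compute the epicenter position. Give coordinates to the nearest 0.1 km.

(105.6, 45.5)

Circle about each station: (x − 123.3)² + (y + 82.1)² = 128.82²; (x − 66.6)² + (y + 103.4)² = 153.92²; (x − 176.8)² + (y − 180.2)² = 152.36².
Subtracting the Station 0 equation from the Station 1 and Station 2 equations removes the quadratic terms:
-113.4 x − 42.6 y = -13912.95
107.0 x + 524.6 y = 35168.00
Solving the 2×2 system: x ≈ 105.6, y ≈ 45.5 km.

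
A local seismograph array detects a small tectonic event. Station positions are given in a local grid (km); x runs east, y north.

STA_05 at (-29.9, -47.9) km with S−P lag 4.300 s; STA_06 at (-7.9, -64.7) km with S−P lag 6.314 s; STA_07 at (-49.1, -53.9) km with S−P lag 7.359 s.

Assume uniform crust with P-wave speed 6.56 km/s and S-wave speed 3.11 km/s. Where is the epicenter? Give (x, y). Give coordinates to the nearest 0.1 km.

Distance from S−P lag: d = Δt · v_P v_S / (v_P − v_S) = Δt · (6.56·3.11)/(6.56−3.11) ≈ 5.9135·Δt.
So d_STA_05 = 25.43, d_STA_06 = 37.34, d_STA_07 = 43.52 km.
Circle about each station: (x + 29.9)² + (y + 47.9)² = 25.43²; (x + 7.9)² + (y + 64.7)² = 37.34²; (x + 49.1)² + (y + 53.9)² = 43.52².
Subtracting pairs of circle equations eliminates x²+y² and gives linear equations (the radical axes):
44.0 x − 33.6 y = 312.49
-38.4 x − 12.0 y = 880.29
Solving the 2×2 system: x ≈ -14.2, y ≈ -27.9 km.
Check against STA_05 (with the unrounded x, y): √((x + 29.9)²+(y + 47.9)²) = 25.42 ≈ 25.43 km. ✓

x ≈ -14.2 km, y ≈ -27.9 km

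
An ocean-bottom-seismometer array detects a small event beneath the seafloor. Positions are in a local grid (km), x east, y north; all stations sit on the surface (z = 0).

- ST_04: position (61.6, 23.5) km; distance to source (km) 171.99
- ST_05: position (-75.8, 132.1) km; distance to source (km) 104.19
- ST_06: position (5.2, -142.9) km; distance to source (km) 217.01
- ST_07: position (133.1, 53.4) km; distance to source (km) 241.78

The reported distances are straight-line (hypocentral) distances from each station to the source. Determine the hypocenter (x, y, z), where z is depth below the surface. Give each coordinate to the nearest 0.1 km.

x ≈ -105.2 km, y ≈ 39.9 km, depth ≈ 38.6 km

Each station gives a sphere (x−x_i)² + (y−y_i)² + z² = d_i² (stations at z=0).
Subtracting the ST_04 sphere from ST_05 and ST_06: z² cancels, leaving linear equations in x and y:
-274.8 x + 217.2 y = 37574.24
-112.8 x − 332.8 y = -1412.14
Solving: x ≈ -105.197, y ≈ 39.899 km (keep extra digits for the depth step; rounded: -105.2, 39.9).
Then from the ST_04 sphere: z² = 171.99² − (x − 61.6)² − (y − 23.5)² with x = -105.197, y = 39.899, so z ≈ 38.606 ≈ 38.6 km.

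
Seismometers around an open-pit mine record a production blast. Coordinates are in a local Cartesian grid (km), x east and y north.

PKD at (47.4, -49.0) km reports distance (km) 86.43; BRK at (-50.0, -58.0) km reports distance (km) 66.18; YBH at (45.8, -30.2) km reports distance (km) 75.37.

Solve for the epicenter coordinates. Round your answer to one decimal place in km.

Circle about each station: (x − 47.4)² + (y + 49.0)² = 86.43²; (x + 50.0)² + (y + 58.0)² = 66.18²; (x − 45.8)² + (y + 30.2)² = 75.37².
Subtracting pairs of circle equations eliminates x²+y² and gives linear equations (the radical axes):
-194.8 x − 18.0 y = 4306.59
-3.2 x + 37.6 y = 151.43
Solving the 2×2 system: x ≈ -22.3, y ≈ 2.1 km.

(-22.3, 2.1)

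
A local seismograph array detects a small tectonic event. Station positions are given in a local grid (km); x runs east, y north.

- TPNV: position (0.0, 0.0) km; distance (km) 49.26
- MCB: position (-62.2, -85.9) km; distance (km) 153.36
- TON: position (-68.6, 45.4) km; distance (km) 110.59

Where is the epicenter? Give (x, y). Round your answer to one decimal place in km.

40.6 km east, 27.9 km north

Circle about each station: x² + y² = 49.26²; (x + 62.2)² + (y + 85.9)² = 153.36²; (x + 68.6)² + (y − 45.4)² = 110.59².
Subtracting pairs of circle equations eliminates x²+y² and gives linear equations (the radical axes):
-124.4 x − 171.8 y = -9845.09
-137.2 x + 90.8 y = -3036.48
Solving the 2×2 system: x ≈ 40.6, y ≈ 27.9 km.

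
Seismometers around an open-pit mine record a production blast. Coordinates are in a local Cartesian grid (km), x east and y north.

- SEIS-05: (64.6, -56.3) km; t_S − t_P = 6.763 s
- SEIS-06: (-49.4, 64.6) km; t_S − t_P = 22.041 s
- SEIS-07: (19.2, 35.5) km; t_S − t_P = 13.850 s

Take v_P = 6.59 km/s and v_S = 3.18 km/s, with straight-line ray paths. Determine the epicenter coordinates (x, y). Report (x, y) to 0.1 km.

x ≈ 23.6 km, y ≈ -49.5 km

Distance from S−P lag: d = Δt · v_P v_S / (v_P − v_S) = Δt · (6.59·3.18)/(6.59−3.18) ≈ 6.1455·Δt.
So d_SEIS-05 = 41.56, d_SEIS-06 = 135.45, d_SEIS-07 = 85.12 km.
Circle about each station: (x − 64.6)² + (y + 56.3)² = 41.56²; (x + 49.4)² + (y − 64.6)² = 135.45²; (x − 19.2)² + (y − 35.5)² = 85.12².
Subtracting pairs of circle equations eliminates x²+y² and gives linear equations (the radical axes):
-228.0 x + 241.8 y = -17348.80
-90.8 x + 183.6 y = -11232.14
Solving the 2×2 system: x ≈ 23.6, y ≈ -49.5 km.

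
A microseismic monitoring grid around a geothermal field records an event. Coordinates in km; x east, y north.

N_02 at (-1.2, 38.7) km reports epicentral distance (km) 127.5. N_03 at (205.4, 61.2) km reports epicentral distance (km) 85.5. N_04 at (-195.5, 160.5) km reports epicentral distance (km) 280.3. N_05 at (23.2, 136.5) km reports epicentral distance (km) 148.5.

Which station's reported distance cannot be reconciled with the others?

N_04

Solve using three stations at a time. Using N_02, N_03, N_05 (subtract circle equations pairwise → linear system) gives (x, y) ≈ (126.0, 29.3).
Distances from that point to each station vs reported:
  N_02: calculated 127.6 vs reported 127.5 → residual 0.1 km
  N_03: calculated 85.6 vs reported 85.5 → residual 0.1 km
  N_04: calculated 347.3 vs reported 280.3 → residual 67.0 km
  N_05: calculated 148.5 vs reported 148.5 → residual 0.0 km
N_02, N_03, N_05 are mutually consistent (residuals ≈ 0); N_04 is off by 67.0 km.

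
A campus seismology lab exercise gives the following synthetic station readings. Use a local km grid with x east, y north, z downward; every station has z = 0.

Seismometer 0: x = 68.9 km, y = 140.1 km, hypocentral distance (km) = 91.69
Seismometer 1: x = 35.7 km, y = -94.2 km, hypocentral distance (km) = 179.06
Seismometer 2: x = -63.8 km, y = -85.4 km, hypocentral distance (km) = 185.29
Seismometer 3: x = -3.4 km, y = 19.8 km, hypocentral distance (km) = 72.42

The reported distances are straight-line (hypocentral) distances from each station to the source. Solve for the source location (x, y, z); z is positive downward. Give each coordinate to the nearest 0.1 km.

Each station gives a sphere (x−x_i)² + (y−y_i)² + z² = d_i² (stations at z=0).
Subtracting the Seismometer 0 sphere from Seismometer 1 and Seismometer 2: z² cancels, leaving linear equations in x and y:
-66.4 x − 468.6 y = -37882.52
-265.4 x − 451.0 y = -38936.95
Solving: x ≈ 12.294, y ≈ 79.100 km (keep extra digits for the depth step; rounded: 12.3, 79.1).
Then from the Seismometer 0 sphere: z² = 91.69² − (x − 68.9)² − (y − 140.1)² with x = 12.294, y = 79.100, so z ≈ 38.494 ≈ 38.5 km.
Check against Seismometer 3 (with the unrounded solution): distance 72.42 ≈ 72.42 km. ✓

(12.3, 79.1, 38.5)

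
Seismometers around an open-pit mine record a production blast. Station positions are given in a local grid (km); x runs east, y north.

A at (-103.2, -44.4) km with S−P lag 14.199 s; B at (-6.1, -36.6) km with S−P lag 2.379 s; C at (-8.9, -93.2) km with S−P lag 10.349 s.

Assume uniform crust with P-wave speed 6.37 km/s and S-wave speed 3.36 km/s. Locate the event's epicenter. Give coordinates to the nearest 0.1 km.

Distance from S−P lag: d = Δt · v_P v_S / (v_P − v_S) = Δt · (6.37·3.36)/(6.37−3.36) ≈ 7.1107·Δt.
So d_A = 100.96, d_B = 16.92, d_C = 73.59 km.
Circle about each station: (x + 103.2)² + (y + 44.4)² = 100.96²; (x + 6.1)² + (y + 36.6)² = 16.92²; (x + 8.9)² + (y + 93.2)² = 73.59².
Subtracting the A equation from the B and C equations removes the quadratic terms:
194.2 x + 15.6 y = -1338.19
188.6 x − 97.6 y = 921.28
Solving the 2×2 system: x ≈ -5.3, y ≈ -19.7 km.

x ≈ -5.3 km, y ≈ -19.7 km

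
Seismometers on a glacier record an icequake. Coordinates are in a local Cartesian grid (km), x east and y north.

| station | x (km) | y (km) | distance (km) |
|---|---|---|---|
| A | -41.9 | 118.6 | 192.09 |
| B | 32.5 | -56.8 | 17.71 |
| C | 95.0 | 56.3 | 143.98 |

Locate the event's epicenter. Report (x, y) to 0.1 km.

16.5 km east, -64.4 km north

Circle about each station: (x + 41.9)² + (y − 118.6)² = 192.09²; (x − 32.5)² + (y + 56.8)² = 17.71²; (x − 95.0)² + (y − 56.3)² = 143.98².
Subtracting the A equation from the B and C equations removes the quadratic terms:
148.8 x − 350.8 y = 25045.84
273.8 x − 124.6 y = 12541.45
Solving the 2×2 system: x ≈ 16.5, y ≈ -64.4 km.
Check against A (with the unrounded x, y): √((x + 41.9)²+(y − 118.6)²) = 192.09 ≈ 192.09 km. ✓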